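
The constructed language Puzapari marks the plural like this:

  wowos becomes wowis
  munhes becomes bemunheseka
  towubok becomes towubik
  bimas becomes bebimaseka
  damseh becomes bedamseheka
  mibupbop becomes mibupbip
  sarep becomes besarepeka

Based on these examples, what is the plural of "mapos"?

mapis

"mapos" has last vowel 'o'. The stems whose last vowel is 'o' (towubok → towubik, mibupbop → mibupbip, wowos → wowis) change the last vowel to 'i'.
The other pattern: stems whose last vowel is 'a' or 'e' add be- … -eka around the stem.
So mapos → mapis.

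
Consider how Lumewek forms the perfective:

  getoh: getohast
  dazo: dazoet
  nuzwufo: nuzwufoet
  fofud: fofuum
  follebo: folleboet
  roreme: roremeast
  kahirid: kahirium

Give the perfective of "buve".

buveast

nuzwufo and getoh both have last vowel 'o' yet inflect differently (nuzwufoet, getohast), so the last vowel is not what conditions the rule; the final letter is.
"buve" ends in -e. The one such stem in the data (roreme → roremeast) adds -ast, so the same rule applies.
So buve → buveast.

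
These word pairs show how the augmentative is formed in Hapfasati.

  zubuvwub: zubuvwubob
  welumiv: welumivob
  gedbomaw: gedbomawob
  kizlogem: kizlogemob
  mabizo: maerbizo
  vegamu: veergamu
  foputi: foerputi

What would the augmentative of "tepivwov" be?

tepivwovob

"tepivwov" ends in a consonant. The stems ending in a consonant (zubuvwub → zubuvwubob, welumiv → welumivob, gedbomaw → gedbomawob) add -ob.
So tepivwov → tepivwovob.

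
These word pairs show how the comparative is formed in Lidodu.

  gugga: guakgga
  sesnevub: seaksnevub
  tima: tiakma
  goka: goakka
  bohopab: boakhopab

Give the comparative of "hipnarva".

hiakpnarva

Every pair shown (gugga → guakgga, sesnevub → seaksnevub, tima → tiakma, …) follows the same rule: insert -ak- after the first vowel.
So hipnarva → hiakpnarva.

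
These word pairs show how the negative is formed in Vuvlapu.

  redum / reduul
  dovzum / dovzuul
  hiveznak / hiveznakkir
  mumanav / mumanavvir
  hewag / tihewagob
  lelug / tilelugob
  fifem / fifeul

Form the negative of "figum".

figuul

"figum" ends in -m. The stems ending in -m (fifem → fifeul, redum → reduul, dovzum → dovzuul) drop the final letter and add -ul.
The other patterns: stems ending in -g add ti- … -ob around the stem; stems ending in -k or -v double the final consonant and add -ir.
So figum → figuul.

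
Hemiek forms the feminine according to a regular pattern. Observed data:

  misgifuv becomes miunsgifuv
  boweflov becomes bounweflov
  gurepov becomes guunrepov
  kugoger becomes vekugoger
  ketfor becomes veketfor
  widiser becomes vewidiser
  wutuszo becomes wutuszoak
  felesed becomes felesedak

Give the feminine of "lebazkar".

boweflov and ketfor both have last vowel 'o' yet inflect differently (bounweflov, veketfor), so the last vowel is not what conditions the rule; the final letter is.
"lebazkar" ends in -r. The stems ending in -r (kugoger → vekugoger, ketfor → veketfor, widiser → vewidiser) add the prefix ve-.
So lebazkar → velebazkar.

velebazkar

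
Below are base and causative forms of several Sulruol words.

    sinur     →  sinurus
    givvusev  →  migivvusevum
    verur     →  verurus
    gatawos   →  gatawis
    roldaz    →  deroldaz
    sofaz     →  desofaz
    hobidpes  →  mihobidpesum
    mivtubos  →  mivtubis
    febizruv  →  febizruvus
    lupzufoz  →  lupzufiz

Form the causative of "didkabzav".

roldaz and lupzufoz both end in -z yet inflect differently (deroldaz, lupzufiz), so the final letter is not what conditions the rule; the last vowel is.
"didkabzav" has last vowel 'a'. The stems whose last vowel is 'a' (roldaz → deroldaz, sofaz → desofaz) add the prefix de-.
The other patterns: stems whose last vowel is 'o' change the last vowel to 'i'; stems whose last vowel is 'u' add -us; stems whose last vowel is 'e' add mi- … -um around the stem.
So didkabzav → dedidkabzav.

dedidkabzav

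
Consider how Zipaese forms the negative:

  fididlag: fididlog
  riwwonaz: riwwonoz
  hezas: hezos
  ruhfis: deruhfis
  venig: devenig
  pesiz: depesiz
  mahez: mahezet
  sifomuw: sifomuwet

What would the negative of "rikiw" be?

hezas and ruhfis both end in -s yet inflect differently (hezos, deruhfis), so the final letter is not what conditions the rule; the last vowel is.
"rikiw" has last vowel 'i'. The stems whose last vowel is 'i' (ruhfis → deruhfis, venig → devenig, pesiz → depesiz) add the prefix de-.
So rikiw → derikiw.

derikiw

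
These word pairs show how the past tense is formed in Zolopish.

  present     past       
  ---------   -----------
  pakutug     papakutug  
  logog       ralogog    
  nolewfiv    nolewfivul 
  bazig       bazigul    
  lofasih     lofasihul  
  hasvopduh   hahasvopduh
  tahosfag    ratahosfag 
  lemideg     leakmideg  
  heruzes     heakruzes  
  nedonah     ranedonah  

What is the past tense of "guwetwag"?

raguwetwag

"guwetwag" has last vowel 'a'. The stems whose last vowel is 'a' (tahosfag → ratahosfag, nedonah → ranedonah) add the prefix ra-.
The other patterns: stems whose last vowel is 'i' add -ul; stems whose last vowel is 'u' repeat the first consonant+vowel as a prefix; stems whose last vowel is 'e' insert -ak- after the first vowel.
So guwetwag → raguwetwag.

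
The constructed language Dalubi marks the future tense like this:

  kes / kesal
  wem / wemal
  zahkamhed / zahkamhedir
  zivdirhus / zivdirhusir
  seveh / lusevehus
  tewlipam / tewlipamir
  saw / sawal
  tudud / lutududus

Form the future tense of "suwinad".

"suwinad" has 3 vowels. The stems with 3 vowels (zahkamhed → zahkamhedir, zivdirhus → zivdirhusir, tewlipam → tewlipamir) add -ir.
So suwinad → suwinadir.

suwinadir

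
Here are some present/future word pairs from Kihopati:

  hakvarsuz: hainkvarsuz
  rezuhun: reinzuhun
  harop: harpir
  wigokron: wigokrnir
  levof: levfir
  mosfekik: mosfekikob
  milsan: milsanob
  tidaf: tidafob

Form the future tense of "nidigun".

niindigun

rezuhun and wigokron both end in -n yet inflect differently (reinzuhun, wigokrnir), so the final letter is not what conditions the rule; the last vowel is.
"nidigun" has last vowel 'u'. The stems whose last vowel is 'u' (hakvarsuz → hainkvarsuz, rezuhun → reinzuhun) insert -in- after the first vowel.
The other patterns: stems whose last vowel is 'o' delete the last vowel and add -ir; stems whose last vowel is 'a' or 'i' add -ob.
So nidigun → niindigun.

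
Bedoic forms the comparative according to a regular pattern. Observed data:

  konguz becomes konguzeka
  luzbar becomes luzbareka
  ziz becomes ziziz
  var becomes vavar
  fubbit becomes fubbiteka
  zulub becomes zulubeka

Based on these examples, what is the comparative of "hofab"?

"hofab" has 2 vowels. The stems with 2 vowels (luzbar → luzbareka, konguz → konguzeka, zulub → zulubeka) add -eka.
The other pattern: stems with 1 vowel repeat the first consonant+vowel as a prefix.
So hofab → hofabeka.

hofabeka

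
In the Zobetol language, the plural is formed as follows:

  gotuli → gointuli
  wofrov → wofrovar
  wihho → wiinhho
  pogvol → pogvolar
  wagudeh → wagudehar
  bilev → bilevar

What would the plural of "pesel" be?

peselar

"pesel" ends in a consonant. The stems ending in a consonant (pogvol → pogvolar, bilev → bilevar, wagudeh → wagudehar) add -ar.
So pesel → peselar.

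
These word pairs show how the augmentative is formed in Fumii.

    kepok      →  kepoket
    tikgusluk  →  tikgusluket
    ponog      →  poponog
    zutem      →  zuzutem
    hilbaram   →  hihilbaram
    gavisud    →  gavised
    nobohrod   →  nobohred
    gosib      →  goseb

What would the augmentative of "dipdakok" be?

kepok and ponog both have last vowel 'o' yet inflect differently (kepoket, poponog), so the last vowel is not what conditions the rule; the final letter is.
"dipdakok" ends in -k. The stems ending in -k (kepok → kepoket, tikgusluk → tikgusluket) add -et.
So dipdakok → dipdakoket.

dipdakoket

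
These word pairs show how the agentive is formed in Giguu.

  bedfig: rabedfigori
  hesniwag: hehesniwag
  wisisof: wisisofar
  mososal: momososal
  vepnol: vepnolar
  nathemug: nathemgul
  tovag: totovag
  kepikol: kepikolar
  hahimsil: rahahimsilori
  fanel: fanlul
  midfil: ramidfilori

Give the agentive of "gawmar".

gagawmar

hahimsil and kepikol both end in -l yet inflect differently (rahahimsilori, kepikolar), so the final letter is not what conditions the rule; the last vowel is.
"gawmar" has last vowel 'a'. The stems whose last vowel is 'a' (hesniwag → hehesniwag, mososal → momososal, tovag → totovag) repeat the first consonant+vowel as a prefix.
So gawmar → gagawmar.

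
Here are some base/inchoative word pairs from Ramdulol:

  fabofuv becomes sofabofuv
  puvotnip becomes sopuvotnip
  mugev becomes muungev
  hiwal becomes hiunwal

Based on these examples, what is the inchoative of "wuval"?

"wuval" has 2 vowels. The stems with 2 vowels (mugev → muungev, hiwal → hiunwal) insert -un- after the first vowel.
So wuval → wuunval.

wuunval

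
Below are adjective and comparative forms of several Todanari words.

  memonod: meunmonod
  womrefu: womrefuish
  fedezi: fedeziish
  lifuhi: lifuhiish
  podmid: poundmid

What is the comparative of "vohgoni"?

podmid and lifuhi both have last vowel 'i' yet inflect differently (poundmid, lifuhiish), so the last vowel is not what conditions the rule; whether the stem ends in a vowel or a consonant is.
"vohgoni" ends in a vowel. The stems ending in a vowel (lifuhi → lifuhiish, fedezi → fedeziish, womrefu → womrefuish) add -ish.
The other pattern: stems ending in a consonant insert -un- after the first vowel.
So vohgoni → vohgoniish.

vohgoniish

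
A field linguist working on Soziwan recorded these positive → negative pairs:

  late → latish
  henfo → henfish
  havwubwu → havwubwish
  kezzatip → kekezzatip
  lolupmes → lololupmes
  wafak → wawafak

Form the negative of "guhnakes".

late and lolupmes both have last vowel 'e' yet inflect differently (latish, lololupmes), so the last vowel is not what conditions the rule; whether the stem ends in a vowel or a consonant is.
"guhnakes" ends in a consonant. The stems ending in a consonant (kezzatip → kekezzatip, lolupmes → lololupmes, wafak → wawafak) repeat the first consonant+vowel as a prefix.
So guhnakes → guguhnakes.

guguhnakes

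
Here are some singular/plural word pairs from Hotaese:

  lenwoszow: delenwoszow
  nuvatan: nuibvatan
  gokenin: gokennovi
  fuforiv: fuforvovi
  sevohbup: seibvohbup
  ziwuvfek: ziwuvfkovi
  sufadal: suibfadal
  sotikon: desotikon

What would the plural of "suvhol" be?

desuvhol

gokenin and nuvatan both end in -n yet inflect differently (gokennovi, nuibvatan), so the final letter is not what conditions the rule; the last vowel is.
"suvhol" has last vowel 'o'. The stems whose last vowel is 'o' (lenwoszow → delenwoszow, sotikon → desotikon) add the prefix de-.
The other patterns: stems whose last vowel is 'e' or 'i' delete the last vowel and add -ovi; stems whose last vowel is 'a' or 'u' insert -ib- after the first vowel.
So suvhol → desuvhol.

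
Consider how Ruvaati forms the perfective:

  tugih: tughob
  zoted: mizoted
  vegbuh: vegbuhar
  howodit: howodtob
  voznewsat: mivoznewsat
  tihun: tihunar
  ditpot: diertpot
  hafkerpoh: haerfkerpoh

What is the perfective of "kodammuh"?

kodammuhar

howodit and ditpot both end in -t yet inflect differently (howodtob, diertpot), so the final letter is not what conditions the rule; the last vowel is.
"kodammuh" has last vowel 'u'. The stems whose last vowel is 'u' (vegbuh → vegbuhar, tihun → tihunar) add -ar.
So kodammuh → kodammuhar.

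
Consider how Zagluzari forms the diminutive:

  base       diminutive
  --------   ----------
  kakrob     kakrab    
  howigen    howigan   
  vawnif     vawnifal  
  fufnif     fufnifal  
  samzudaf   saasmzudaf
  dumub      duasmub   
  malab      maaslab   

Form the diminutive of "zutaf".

vawnif and samzudaf both end in -f yet inflect differently (vawnifal, saasmzudaf), so the final letter is not what conditions the rule; the last vowel is.
"zutaf" has last vowel 'a'. The stems whose last vowel is 'a' (samzudaf → saasmzudaf, malab → maaslab) insert -as- after the first vowel.
So zutaf → zuastaf.

zuastaf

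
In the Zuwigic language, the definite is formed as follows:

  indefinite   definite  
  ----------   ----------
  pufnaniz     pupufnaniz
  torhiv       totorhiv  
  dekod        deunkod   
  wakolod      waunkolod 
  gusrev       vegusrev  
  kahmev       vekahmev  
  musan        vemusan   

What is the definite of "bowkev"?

torhiv and gusrev both end in -v yet inflect differently (totorhiv, vegusrev), so the final letter is not what conditions the rule; the last vowel is.
"bowkev" has last vowel 'e'. The stems whose last vowel is 'e' (gusrev → vegusrev, kahmev → vekahmev) add the prefix ve-.
The other patterns: stems whose last vowel is 'i' repeat the first consonant+vowel as a prefix; stems whose last vowel is 'o' insert -un- after the first vowel.
So bowkev → vebowkev.

vebowkev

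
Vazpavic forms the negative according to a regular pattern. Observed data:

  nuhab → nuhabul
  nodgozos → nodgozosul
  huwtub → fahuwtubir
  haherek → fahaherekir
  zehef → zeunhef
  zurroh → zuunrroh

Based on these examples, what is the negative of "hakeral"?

nuhab and huwtub both end in -b yet inflect differently (nuhabul, fahuwtubir), so the final letter is not what conditions the rule; the first letter is.
"hakeral" begins with h-. The stems beginning with h- (huwtub → fahuwtubir, haherek → fahaherekir) add fa- … -ir around the stem.
The other patterns: stems beginning with n- add -ul; stems beginning with z- insert -un- after the first vowel.
So hakeral → fahakeralir.

fahakeralir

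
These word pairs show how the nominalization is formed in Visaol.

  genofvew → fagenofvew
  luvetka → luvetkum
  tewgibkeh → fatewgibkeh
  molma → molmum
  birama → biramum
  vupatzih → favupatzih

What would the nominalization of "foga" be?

fogum

luvetka and tewgibkeh both have 3 vowels yet inflect differently (luvetkum, fatewgibkeh), so the number of vowels is not what conditions the rule; the final letter is.
"foga" ends in -a. The stems ending in -a (molma → molmum, luvetka → luvetkum, birama → biramum) drop the final letter and add -um.
The other pattern: stems ending in -h or -w add the prefix fa-.
So foga → fogum.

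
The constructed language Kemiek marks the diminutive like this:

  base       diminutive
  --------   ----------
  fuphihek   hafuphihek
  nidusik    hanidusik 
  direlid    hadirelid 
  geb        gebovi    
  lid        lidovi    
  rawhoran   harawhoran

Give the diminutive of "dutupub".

hadutupub

direlid and lid both end in -d yet inflect differently (hadirelid, lidovi), so the final letter is not what conditions the rule; the number of vowels is.
"dutupub" has 3 vowels. The stems with 3 vowels (fuphihek → hafuphihek, rawhoran → harawhoran, direlid → hadirelid) add the prefix ha-.
So dutupub → hadutupub.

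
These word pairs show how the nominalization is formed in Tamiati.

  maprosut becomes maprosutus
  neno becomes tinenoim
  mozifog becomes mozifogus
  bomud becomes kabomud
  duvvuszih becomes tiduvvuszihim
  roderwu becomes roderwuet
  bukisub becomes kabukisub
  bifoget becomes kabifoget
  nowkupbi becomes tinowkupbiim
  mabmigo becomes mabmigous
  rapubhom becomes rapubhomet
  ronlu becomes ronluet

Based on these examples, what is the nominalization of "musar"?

musarus

bifoget and maprosut both end in -t yet inflect differently (kabifoget, maprosutus), so the final letter is not what conditions the rule; the first letter is.
"musar" begins with m-. The stems beginning with m- (mozifog → mozifogus, mabmigo → mabmigous, maprosut → maprosutus) add -us.
The other patterns: stems beginning with b- add the prefix ka-; stems beginning with r- add -et; stems beginning with d- or n- add ti- … -im around the stem.
So musar → musarus.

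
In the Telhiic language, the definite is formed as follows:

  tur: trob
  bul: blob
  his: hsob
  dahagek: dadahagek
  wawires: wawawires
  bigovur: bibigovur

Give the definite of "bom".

bmob

his and wawires both end in -s yet inflect differently (hsob, wawawires), so the final letter is not what conditions the rule; the number of vowels is.
"bom" has 1 vowel. The stems with 1 vowel (tur → trob, bul → blob, his → hsob) delete the last vowel and add -ob.
The other pattern: stems with 3 vowels repeat the first consonant+vowel as a prefix.
So bom → bmob.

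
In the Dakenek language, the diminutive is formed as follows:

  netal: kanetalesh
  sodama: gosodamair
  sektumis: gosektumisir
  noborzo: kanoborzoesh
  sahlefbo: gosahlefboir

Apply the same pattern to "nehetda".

kanehetdaesh

"nehetda" begins with n-. The stems beginning with n- (netal → kanetalesh, noborzo → kanoborzoesh) add ka- … -esh around the stem.
The other pattern: stems beginning with s- add go- … -ir around the stem.
So nehetda → kanehetdaesh.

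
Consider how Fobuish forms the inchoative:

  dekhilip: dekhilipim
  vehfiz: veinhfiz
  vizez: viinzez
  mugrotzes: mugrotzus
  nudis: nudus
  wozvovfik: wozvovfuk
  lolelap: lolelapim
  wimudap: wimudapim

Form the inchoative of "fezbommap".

"fezbommap" ends in -p. The stems ending in -p (lolelap → lolelapim, dekhilip → dekhilipim, wimudap → wimudapim) add -im.
The other patterns: stems ending in -k or -s change the last vowel to 'u'; stems ending in -z insert -in- after the first vowel.
So fezbommap → fezbommapim.

fezbommapim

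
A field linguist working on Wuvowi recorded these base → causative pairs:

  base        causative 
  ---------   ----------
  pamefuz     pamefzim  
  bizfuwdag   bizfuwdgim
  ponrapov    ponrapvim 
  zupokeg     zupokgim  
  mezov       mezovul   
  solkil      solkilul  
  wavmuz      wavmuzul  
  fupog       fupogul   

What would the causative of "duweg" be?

ponrapov and mezov both end in -v yet inflect differently (ponrapvim, mezovul), so the final letter is not what conditions the rule; the number of vowels is.
"duweg" has 2 vowels. The stems with 2 vowels (mezov → mezovul, solkil → solkilul, wavmuz → wavmuzul) add -ul.
So duweg → duwegul.

duwegul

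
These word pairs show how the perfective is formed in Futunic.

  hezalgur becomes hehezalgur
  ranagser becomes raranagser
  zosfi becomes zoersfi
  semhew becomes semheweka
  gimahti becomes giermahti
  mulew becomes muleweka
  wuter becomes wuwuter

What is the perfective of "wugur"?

semhew and wuter both have last vowel 'e' yet inflect differently (semheweka, wuwuter), so the last vowel is not what conditions the rule; the final letter is.
"wugur" ends in -r. The stems ending in -r (wuter → wuwuter, hezalgur → hehezalgur, ranagser → raranagser) repeat the first consonant+vowel as a prefix.
So wugur → wuwugur.

wuwugur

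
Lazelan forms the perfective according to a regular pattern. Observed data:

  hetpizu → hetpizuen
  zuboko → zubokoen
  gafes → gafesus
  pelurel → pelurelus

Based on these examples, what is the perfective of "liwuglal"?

liwuglalus

"liwuglal" ends in a consonant. The stems ending in a consonant (gafes → gafesus, pelurel → pelurelus) add -us.
The other pattern: stems ending in a vowel add -en.
So liwuglal → liwuglalus.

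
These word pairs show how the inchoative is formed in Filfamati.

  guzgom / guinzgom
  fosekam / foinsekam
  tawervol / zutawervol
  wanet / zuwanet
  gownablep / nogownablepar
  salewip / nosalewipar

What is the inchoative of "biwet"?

guzgom and tawervol both have last vowel 'o' yet inflect differently (guinzgom, zutawervol), so the last vowel is not what conditions the rule; the final letter is.
"biwet" ends in -t. The one such stem in the data (wanet → zuwanet) adds the prefix zu-, so the same rule applies.
So biwet → zubiwet.

zubiwet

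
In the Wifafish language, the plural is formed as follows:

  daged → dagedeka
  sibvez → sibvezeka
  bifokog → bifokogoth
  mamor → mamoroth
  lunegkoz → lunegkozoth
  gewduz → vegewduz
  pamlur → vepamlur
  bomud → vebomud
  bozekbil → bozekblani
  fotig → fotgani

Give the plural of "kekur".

vekekur

"kekur" has last vowel 'u'. The stems whose last vowel is 'u' (gewduz → vegewduz, pamlur → vepamlur, bomud → vebomud) add the prefix ve-.
The other patterns: stems whose last vowel is 'e' add -eka; stems whose last vowel is 'o' add -oth; stems whose last vowel is 'i' delete the last vowel and add -ani.
So kekur → vekekur.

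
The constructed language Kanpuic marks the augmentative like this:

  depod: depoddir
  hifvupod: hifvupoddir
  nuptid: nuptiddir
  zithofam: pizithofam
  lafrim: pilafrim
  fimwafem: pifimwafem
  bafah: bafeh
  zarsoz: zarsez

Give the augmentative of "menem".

nuptid and lafrim both have last vowel 'i' yet inflect differently (nuptiddir, pilafrim), so the last vowel is not what conditions the rule; the final letter is.
"menem" ends in -m. The stems ending in -m (zithofam → pizithofam, lafrim → pilafrim, fimwafem → pifimwafem) add the prefix pi-.
The other patterns: stems ending in -d double the final consonant and add -ir; stems ending in -h or -z change the last vowel to 'e'.
So menem → pimenem.

pimenem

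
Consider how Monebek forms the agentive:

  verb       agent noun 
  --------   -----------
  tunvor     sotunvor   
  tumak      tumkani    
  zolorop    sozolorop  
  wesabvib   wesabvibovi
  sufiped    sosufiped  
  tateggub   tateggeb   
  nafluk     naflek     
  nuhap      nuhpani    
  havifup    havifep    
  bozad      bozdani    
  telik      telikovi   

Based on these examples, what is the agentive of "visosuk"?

visosek

"visosuk" has last vowel 'u'. The stems whose last vowel is 'u' (nafluk → naflek, tateggub → tateggeb, havifup → havifep) change the last vowel to 'e'.
So visosuk → visosek.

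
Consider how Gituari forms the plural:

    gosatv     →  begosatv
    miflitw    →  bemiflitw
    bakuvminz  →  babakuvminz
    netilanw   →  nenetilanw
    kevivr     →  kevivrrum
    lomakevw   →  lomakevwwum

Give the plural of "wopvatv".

bewopvatv

"wopvatv" has second-to-last letter 't'. The stems whose second-to-last letter is 't' (gosatv → begosatv, miflitw → bemiflitw) add the prefix be-.
So wopvatv → bewopvatv.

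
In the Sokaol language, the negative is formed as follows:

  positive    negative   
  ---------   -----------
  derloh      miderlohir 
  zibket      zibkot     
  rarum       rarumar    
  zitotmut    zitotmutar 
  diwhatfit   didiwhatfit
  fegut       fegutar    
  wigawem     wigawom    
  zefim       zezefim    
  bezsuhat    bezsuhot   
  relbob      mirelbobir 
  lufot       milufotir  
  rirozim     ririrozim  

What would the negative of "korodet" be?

diwhatfit and lufot both end in -t yet inflect differently (didiwhatfit, milufotir), so the final letter is not what conditions the rule; the last vowel is.
"korodet" has last vowel 'e'. The stems whose last vowel is 'e' (wigawem → wigawom, zibket → zibkot) change the last vowel to 'o'.
So korodet → korodot.

korodot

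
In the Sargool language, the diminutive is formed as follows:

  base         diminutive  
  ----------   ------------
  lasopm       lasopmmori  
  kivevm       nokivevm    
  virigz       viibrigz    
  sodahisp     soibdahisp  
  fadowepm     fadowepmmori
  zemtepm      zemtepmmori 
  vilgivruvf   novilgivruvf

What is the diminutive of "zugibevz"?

nozugibevz

kivevm and lasopm both end in -m yet inflect differently (nokivevm, lasopmmori), so the final letter is not what conditions the rule; the second-to-last letter is.
"zugibevz" has second-to-last letter 'v'. The stems whose second-to-last letter is 'v' (vilgivruvf → novilgivruvf, kivevm → nokivevm) add the prefix no-.
The other patterns: stems whose second-to-last letter is 'p' double the final consonant and add -ori; stems whose second-to-last letter is 'g' or 's' insert -ib- after the first vowel.
So zugibevz → nozugibevz.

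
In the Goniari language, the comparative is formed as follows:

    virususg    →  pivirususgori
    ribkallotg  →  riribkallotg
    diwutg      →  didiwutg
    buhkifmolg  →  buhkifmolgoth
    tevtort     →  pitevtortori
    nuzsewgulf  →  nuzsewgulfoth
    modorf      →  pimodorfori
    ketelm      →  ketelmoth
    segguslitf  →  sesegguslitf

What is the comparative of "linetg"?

ribkallotg and buhkifmolg both end in -g yet inflect differently (riribkallotg, buhkifmolgoth), so the final letter is not what conditions the rule; the second-to-last letter is.
"linetg" has second-to-last letter 't'. The stems whose second-to-last letter is 't' (ribkallotg → riribkallotg, segguslitf → sesegguslitf, diwutg → didiwutg) repeat the first consonant+vowel as a prefix.
The other patterns: stems whose second-to-last letter is 'l' add -oth; stems whose second-to-last letter is 'r' or 's' add pi- … -ori around the stem.
So linetg → lilinetg.

lilinetg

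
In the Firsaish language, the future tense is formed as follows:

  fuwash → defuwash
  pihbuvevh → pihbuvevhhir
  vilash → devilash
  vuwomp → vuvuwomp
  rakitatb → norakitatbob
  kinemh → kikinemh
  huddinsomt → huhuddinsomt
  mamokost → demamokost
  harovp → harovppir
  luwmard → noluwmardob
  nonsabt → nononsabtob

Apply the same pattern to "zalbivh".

zalbivhhir

"zalbivh" has second-to-last letter 'v'. The stems whose second-to-last letter is 'v' (pihbuvevh → pihbuvevhhir, harovp → harovppir) double the final consonant and add -ir.
So zalbivh → zalbivhhir.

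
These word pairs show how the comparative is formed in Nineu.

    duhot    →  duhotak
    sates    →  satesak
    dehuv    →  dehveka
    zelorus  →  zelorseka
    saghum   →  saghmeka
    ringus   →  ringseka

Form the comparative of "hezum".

hezmeka

ringus and sates both end in -s yet inflect differently (ringseka, satesak), so the final letter is not what conditions the rule; the last vowel is.
"hezum" has last vowel 'u'. The stems whose last vowel is 'u' (ringus → ringseka, saghum → saghmeka, dehuv → dehveka) delete the last vowel and add -eka.
So hezum → hezmeka.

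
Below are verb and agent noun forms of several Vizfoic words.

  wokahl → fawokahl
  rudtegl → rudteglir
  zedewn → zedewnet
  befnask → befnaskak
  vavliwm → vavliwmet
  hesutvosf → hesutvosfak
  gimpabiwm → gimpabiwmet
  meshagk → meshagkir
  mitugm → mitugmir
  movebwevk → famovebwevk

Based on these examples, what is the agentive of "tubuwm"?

tubuwmet

meshagk and befnask both end in -k yet inflect differently (meshagkir, befnaskak), so the final letter is not what conditions the rule; the second-to-last letter is.
"tubuwm" has second-to-last letter 'w'. The stems whose second-to-last letter is 'w' (zedewn → zedewnet, gimpabiwm → gimpabiwmet, vavliwm → vavliwmet) add -et.
So tubuwm → tubuwmet.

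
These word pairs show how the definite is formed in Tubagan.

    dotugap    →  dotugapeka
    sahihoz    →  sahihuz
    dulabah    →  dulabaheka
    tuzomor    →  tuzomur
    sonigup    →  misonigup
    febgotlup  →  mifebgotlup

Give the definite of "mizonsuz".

mimizonsuz

dotugap and febgotlup both end in -p yet inflect differently (dotugapeka, mifebgotlup), so the final letter is not what conditions the rule; the last vowel is.
"mizonsuz" has last vowel 'u'. The stems whose last vowel is 'u' (febgotlup → mifebgotlup, sonigup → misonigup) add the prefix mi-.
The other patterns: stems whose last vowel is 'o' change the last vowel to 'u'; stems whose last vowel is 'a' add -eka.
So mizonsuz → mimizonsuz.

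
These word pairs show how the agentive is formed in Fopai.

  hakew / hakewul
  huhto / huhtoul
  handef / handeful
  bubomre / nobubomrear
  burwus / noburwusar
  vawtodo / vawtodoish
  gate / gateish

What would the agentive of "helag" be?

helagul

"helag" begins with h-. The stems beginning with h- (hakew → hakewul, huhto → huhtoul, handef → handeful) add -ul.
So helag → helagul.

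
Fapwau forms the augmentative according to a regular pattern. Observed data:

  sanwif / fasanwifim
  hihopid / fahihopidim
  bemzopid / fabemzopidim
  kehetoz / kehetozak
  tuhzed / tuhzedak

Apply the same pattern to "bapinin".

fabapininim

"bapinin" has last vowel 'i'. The stems whose last vowel is 'i' (sanwif → fasanwifim, hihopid → fahihopidim, bemzopid → fabemzopidim) add fa- … -im around the stem.
So bapinin → fabapininim.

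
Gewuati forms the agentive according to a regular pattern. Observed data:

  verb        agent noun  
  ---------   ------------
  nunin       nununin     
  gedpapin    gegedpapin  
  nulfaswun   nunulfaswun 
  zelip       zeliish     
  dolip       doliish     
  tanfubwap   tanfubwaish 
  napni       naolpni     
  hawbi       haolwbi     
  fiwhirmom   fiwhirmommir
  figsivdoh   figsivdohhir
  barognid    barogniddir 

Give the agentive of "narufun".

nanarufun

"narufun" ends in -n. The stems ending in -n (nunin → nununin, gedpapin → gegedpapin, nulfaswun → nunulfaswun) repeat the first consonant+vowel as a prefix.
So narufun → nanarufun.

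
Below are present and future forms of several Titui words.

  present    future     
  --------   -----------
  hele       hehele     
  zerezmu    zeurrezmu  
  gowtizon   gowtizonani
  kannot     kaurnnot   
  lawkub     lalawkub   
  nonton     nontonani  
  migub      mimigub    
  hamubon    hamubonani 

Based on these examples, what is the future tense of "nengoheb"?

nenengoheb

lawkub and zerezmu both have last vowel 'u' yet inflect differently (lalawkub, zeurrezmu), so the last vowel is not what conditions the rule; the final letter is.
"nengoheb" ends in -b. The stems ending in -b (lawkub → lalawkub, migub → mimigub) repeat the first consonant+vowel as a prefix.
The other patterns: stems ending in -n add -ani; stems ending in -t or -u insert -ur- after the first vowel.
So nengoheb → nenengoheb.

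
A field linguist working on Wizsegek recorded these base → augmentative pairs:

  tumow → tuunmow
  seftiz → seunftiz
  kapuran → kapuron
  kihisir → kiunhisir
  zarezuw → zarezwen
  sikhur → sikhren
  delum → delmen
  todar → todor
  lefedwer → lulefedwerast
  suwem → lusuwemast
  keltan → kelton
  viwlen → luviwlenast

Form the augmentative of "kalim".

kaunlim

"kalim" has last vowel 'i'. The stems whose last vowel is 'i' (kihisir → kiunhisir, seftiz → seunftiz) insert -un- after the first vowel.
So kalim → kaunlim.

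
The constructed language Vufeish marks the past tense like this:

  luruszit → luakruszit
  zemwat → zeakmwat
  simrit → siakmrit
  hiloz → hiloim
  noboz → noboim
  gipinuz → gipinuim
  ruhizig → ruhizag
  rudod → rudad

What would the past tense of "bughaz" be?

bughaim

luruszit and ruhizig both have last vowel 'i' yet inflect differently (luakruszit, ruhizag), so the last vowel is not what conditions the rule; the final letter is.
"bughaz" ends in -z. The stems ending in -z (hiloz → hiloim, noboz → noboim, gipinuz → gipinuim) drop the final letter and add -im.
The other patterns: stems ending in -t insert -ak- after the first vowel; stems ending in -d or -g change the last vowel to 'a'.
So bughaz → bughaim.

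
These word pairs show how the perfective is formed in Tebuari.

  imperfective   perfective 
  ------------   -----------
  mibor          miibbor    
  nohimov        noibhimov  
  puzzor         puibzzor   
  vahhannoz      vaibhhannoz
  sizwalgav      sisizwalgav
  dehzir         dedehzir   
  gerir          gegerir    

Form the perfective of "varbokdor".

vaibrbokdor

nohimov and sizwalgav both end in -v yet inflect differently (noibhimov, sisizwalgav), so the final letter is not what conditions the rule; the last vowel is.
"varbokdor" has last vowel 'o'. The stems whose last vowel is 'o' (mibor → miibbor, nohimov → noibhimov, puzzor → puibzzor) insert -ib- after the first vowel.
So varbokdor → vaibrbokdor.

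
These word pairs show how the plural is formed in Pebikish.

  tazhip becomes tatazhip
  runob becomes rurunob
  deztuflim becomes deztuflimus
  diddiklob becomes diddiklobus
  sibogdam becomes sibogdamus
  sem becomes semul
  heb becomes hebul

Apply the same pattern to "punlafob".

punlafobus

heb and runob both end in -b yet inflect differently (hebul, rurunob), so the final letter is not what conditions the rule; the number of vowels is.
"punlafob" has 3 vowels. The stems with 3 vowels (deztuflim → deztuflimus, diddiklob → diddiklobus, sibogdam → sibogdamus) add -us.
The other patterns: stems with 1 vowel add -ul; stems with 2 vowels repeat the first consonant+vowel as a prefix.
So punlafob → punlafobus.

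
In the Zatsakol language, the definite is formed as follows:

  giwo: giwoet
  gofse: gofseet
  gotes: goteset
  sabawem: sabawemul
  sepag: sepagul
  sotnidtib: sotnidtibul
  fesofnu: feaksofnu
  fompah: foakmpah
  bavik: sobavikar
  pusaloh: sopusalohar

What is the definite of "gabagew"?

fompah and pusaloh both end in -h yet inflect differently (foakmpah, sopusalohar), so the final letter is not what conditions the rule; the first letter is.
"gabagew" begins with g-. The stems beginning with g- (giwo → giwoet, gofse → gofseet, gotes → goteset) add -et.
So gabagew → gabagewet.

gabagewet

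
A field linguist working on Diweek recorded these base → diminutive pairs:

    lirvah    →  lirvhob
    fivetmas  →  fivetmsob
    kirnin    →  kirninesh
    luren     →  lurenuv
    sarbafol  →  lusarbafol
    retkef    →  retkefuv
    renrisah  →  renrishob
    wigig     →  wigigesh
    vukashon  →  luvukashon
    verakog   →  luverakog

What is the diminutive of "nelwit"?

luren and vukashon both end in -n yet inflect differently (lurenuv, luvukashon), so the final letter is not what conditions the rule; the last vowel is.
"nelwit" has last vowel 'i'. The stems whose last vowel is 'i' (kirnin → kirninesh, wigig → wigigesh) add -esh.
The other patterns: stems whose last vowel is 'e' add -uv; stems whose last vowel is 'o' add the prefix lu-; stems whose last vowel is 'a' delete the last vowel and add -ob.
So nelwit → nelwitesh.

nelwitesh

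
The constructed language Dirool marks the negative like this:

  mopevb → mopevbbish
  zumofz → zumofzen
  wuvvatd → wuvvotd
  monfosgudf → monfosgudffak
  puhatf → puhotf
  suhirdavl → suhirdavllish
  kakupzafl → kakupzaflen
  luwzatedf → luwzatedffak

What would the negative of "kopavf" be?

"kopavf" has second-to-last letter 'v'. The stems whose second-to-last letter is 'v' (mopevb → mopevbbish, suhirdavl → suhirdavllish) double the final consonant and add -ish.
So kopavf → kopavffish.

kopavffish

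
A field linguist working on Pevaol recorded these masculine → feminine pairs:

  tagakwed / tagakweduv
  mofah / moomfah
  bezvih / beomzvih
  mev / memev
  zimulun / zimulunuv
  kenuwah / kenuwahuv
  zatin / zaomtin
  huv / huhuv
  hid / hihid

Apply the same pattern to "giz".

zatin and zimulun both end in -n yet inflect differently (zaomtin, zimulunuv), so the final letter is not what conditions the rule; the number of vowels is.
"giz" has 1 vowel. The stems with 1 vowel (mev → memev, huv → huhuv, hid → hihid) repeat the first consonant+vowel as a prefix.
So giz → gigiz.

gigiz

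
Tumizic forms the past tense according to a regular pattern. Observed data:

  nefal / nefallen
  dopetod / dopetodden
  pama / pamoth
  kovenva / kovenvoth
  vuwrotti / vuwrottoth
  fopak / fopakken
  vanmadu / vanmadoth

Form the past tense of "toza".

pama and fopak both have last vowel 'a' yet inflect differently (pamoth, fopakken), so the last vowel is not what conditions the rule; whether the stem ends in a vowel or a consonant is.
"toza" ends in a vowel. The stems ending in a vowel (vuwrotti → vuwrottoth, pama → pamoth, kovenva → kovenvoth) drop the final letter and add -oth.
So toza → tozoth.

tozoth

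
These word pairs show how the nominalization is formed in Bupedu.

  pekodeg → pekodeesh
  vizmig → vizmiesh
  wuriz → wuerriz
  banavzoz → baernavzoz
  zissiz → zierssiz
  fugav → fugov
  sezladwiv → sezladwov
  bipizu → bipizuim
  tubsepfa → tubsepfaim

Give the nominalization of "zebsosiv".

zebsosov

vizmig and wuriz both have last vowel 'i' yet inflect differently (vizmiesh, wuerriz), so the last vowel is not what conditions the rule; the final letter is.
"zebsosiv" ends in -v. The stems ending in -v (fugav → fugov, sezladwiv → sezladwov) change the last vowel to 'o'.
So zebsosiv → zebsosov.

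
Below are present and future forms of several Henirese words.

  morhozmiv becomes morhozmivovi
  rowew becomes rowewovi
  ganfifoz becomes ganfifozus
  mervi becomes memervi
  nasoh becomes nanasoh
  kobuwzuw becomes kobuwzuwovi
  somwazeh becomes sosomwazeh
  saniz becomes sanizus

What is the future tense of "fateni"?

morhozmiv and saniz both have last vowel 'i' yet inflect differently (morhozmivovi, sanizus), so the last vowel is not what conditions the rule; the final letter is.
"fateni" ends in -i. The one such stem in the data (mervi → memervi) repeats the first consonant+vowel as a prefix (as do nasoh, somwazeh), so the same rule applies.
The other patterns: stems ending in -v or -w add -ovi; stems ending in -z add -us.
So fateni → fafateni.

fafateni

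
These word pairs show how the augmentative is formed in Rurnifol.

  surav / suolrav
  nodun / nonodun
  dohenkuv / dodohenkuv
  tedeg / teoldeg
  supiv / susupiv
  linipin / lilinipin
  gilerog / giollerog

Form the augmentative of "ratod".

dohenkuv and surav both end in -v yet inflect differently (dodohenkuv, suolrav), so the final letter is not what conditions the rule; the last vowel is.
"ratod" has last vowel 'o'. The one such stem in the data (gilerog → giollerog) inserts -ol- after the first vowel (as do surav, tedeg), so the same rule applies.
So ratod → raoltod.

raoltod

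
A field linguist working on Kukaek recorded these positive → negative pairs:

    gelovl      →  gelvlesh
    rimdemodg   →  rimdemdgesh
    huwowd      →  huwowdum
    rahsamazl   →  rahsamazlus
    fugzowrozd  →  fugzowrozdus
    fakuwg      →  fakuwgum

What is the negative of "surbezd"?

surbezdus

huwowd and fugzowrozd both end in -d yet inflect differently (huwowdum, fugzowrozdus), so the final letter is not what conditions the rule; the second-to-last letter is.
"surbezd" has second-to-last letter 'z'. The stems whose second-to-last letter is 'z' (rahsamazl → rahsamazlus, fugzowrozd → fugzowrozdus) add -us.
So surbezd → surbezdus.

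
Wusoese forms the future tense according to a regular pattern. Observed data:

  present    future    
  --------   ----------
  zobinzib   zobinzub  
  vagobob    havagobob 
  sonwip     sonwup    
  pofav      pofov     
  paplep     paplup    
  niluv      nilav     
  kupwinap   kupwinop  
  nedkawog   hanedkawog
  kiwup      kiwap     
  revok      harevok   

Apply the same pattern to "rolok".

harolok

vagobob and zobinzib both end in -b yet inflect differently (havagobob, zobinzub), so the final letter is not what conditions the rule; the last vowel is.
"rolok" has last vowel 'o'. The stems whose last vowel is 'o' (nedkawog → hanedkawog, revok → harevok, vagobob → havagobob) add the prefix ha-.
The other patterns: stems whose last vowel is 'a' change the last vowel to 'o'; stems whose last vowel is 'e' or 'i' change the last vowel to 'u'; stems whose last vowel is 'u' change the last vowel to 'a'.
So rolok → harolok.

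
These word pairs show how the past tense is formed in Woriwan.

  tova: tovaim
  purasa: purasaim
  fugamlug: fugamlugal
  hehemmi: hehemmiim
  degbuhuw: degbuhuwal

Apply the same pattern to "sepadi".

sepadiim

purasa and degbuhuw both have 3 vowels yet inflect differently (purasaim, degbuhuwal), so the number of vowels is not what conditions the rule; whether the stem ends in a vowel or a consonant is.
"sepadi" ends in a vowel. The stems ending in a vowel (purasa → purasaim, hehemmi → hehemmiim, tova → tovaim) add -im.
The other pattern: stems ending in a consonant add -al.
So sepadi → sepadiim.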